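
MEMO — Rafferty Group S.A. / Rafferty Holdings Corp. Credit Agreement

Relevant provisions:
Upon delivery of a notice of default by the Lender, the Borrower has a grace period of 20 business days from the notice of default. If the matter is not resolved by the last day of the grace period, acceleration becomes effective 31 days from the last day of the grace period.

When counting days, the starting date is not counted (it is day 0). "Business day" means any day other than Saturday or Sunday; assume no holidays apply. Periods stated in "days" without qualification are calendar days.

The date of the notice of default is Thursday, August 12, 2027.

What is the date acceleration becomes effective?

October 10, 2027

The last day of the grace period: counting 20 business days from Thursday, August 12, 2027 (Aug 13, Aug 16, Aug 17, Aug 18, …, Sep 7, Sep 8, Sep 9, skipping weekends) reaches Thursday, September 9, 2027.
The date acceleration becomes effective: 31 calendar days after September 9, 2027 is October 10, 2027.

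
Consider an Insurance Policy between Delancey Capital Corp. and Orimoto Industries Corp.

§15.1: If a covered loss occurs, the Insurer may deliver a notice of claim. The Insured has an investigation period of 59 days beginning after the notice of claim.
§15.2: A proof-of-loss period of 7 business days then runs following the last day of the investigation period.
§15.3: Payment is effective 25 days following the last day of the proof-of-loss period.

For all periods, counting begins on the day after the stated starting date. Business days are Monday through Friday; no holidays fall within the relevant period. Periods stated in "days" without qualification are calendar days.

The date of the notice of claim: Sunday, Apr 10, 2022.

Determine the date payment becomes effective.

Jul 12, 2022

Adding 59 calendar days to Apr 10, 2022 gives Jun 8, 2022, which is the last day of the investigation period.
From Wednesday, Jun 8, 2022, 7 business days (Jun 9, Jun 10, Jun 13, Jun 14, Jun 15, Jun 16, Jun 17, skipping weekends) brings us to Friday, Jun 17, 2022, which is the last day of the proof-of-loss period.
The date payment becomes effective: Jun 17, 2022 + 25 days = Jul 12, 2022.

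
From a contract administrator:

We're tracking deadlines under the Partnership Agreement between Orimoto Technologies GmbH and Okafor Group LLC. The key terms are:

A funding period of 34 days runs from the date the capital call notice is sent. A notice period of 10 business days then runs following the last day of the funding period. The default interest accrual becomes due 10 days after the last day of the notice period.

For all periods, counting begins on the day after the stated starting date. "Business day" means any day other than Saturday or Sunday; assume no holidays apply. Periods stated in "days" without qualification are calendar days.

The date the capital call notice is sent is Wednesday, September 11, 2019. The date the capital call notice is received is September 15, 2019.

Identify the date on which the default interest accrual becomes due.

Adding 34 calendar days to September 11, 2019 gives October 15, 2019, which is the last day of the funding period.
From Tuesday, October 15, 2019, 10 business days (Oct 16, Oct 17, Oct 18, Oct 21, Oct 22, Oct 23, Oct 24, Oct 25, Oct 28, Oct 29, skipping weekends) brings us to Tuesday, October 29, 2019, which is the last day of the notice period.
The date on which the default interest accrual becomes due: 10 calendar days after October 29, 2019 is November 8, 2019.

November 8, 2019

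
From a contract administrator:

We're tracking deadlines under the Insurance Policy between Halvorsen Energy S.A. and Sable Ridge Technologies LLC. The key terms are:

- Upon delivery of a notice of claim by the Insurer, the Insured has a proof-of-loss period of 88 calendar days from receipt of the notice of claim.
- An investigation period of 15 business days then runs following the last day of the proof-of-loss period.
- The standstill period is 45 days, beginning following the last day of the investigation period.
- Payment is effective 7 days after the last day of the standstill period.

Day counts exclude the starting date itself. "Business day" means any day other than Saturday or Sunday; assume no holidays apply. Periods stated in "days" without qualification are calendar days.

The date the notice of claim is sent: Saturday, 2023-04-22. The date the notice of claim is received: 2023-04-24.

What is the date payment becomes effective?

2023-10-02

Adding 88 calendar days to 2023-04-24 gives 2023-07-21, which is the last day of the proof-of-loss period.
From Friday, 2023-07-21, 15 business days (Jul 24, Jul 25, Jul 26, Jul 27, …, Aug 9, Aug 10, Aug 11, skipping weekends) brings us to Friday, 2023-08-11, which is the last day of the investigation period.
The last day of the standstill period: 2023-08-11 + 45 days = 2023-09-25.
The date payment becomes effective: 7 calendar days after 2023-09-25 is 2023-10-02.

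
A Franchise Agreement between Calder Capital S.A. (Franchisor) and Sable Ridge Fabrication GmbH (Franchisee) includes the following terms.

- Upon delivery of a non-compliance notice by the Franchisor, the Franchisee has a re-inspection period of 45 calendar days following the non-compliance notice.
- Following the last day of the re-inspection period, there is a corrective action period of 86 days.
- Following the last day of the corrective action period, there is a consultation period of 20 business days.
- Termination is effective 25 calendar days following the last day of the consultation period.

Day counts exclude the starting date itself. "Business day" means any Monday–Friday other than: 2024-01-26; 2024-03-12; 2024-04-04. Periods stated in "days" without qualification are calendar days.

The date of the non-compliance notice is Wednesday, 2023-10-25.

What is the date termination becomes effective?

Adding 45 calendar days to 2023-10-25 gives 2023-12-09, which is the last day of the re-inspection period.
The last day of the corrective action period: 86 calendar days after 2023-12-09 is 2024-03-04.
The last day of the consultation period: counting 20 business days from Monday, 2024-03-04 (Mar 5, Mar 6, Mar 7, Mar 8, …, Mar 29, Apr 1, Apr 2, skipping weekends and the listed holiday on Mar 12) reaches Tuesday, 2024-04-02.
Adding 25 calendar days to 2024-04-02 gives 2024-04-27, which is the date termination becomes effective.

2024-04-27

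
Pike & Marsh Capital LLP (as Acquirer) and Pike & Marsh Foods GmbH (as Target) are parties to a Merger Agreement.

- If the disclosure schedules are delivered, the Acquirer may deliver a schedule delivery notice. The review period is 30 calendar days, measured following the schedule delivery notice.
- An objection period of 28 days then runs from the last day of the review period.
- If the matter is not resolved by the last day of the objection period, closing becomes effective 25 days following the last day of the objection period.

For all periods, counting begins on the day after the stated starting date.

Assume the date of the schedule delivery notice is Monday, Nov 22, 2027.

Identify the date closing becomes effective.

Feb 13, 2028

Adding 30 calendar days to Nov 22, 2027 gives Dec 22, 2027, which is the last day of the review period.
The last day of the objection period: 28 calendar days after Dec 22, 2027 is Jan 19, 2028.
Adding 25 calendar days to Jan 19, 2028 gives Feb 13, 2028, which is the date closing becomes effective.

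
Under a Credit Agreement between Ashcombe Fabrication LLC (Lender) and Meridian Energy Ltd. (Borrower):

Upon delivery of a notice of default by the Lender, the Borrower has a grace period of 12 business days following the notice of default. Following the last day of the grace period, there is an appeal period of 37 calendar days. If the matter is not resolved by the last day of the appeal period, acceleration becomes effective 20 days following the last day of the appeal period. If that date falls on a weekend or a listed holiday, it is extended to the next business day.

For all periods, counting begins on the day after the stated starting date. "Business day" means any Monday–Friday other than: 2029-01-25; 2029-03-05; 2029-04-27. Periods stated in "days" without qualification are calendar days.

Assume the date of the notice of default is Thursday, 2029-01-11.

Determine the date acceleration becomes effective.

The last day of the grace period: counting 12 business days from Thursday, 2029-01-11 (Jan 12, Jan 15, Jan 16, Jan 17, …, Jan 26, Jan 29, Jan 30, skipping weekends and the listed holiday on Jan 25) reaches Tuesday, 2029-01-30.
Adding 37 calendar days to 2029-01-30 gives 2029-03-08, which is the last day of the appeal period.
The date acceleration becomes effective: 20 calendar days after 2029-03-08 is 2029-03-28. 2029-03-28 is a Wednesday and is not a listed holiday, so no roll-forward applies.

2029-03-28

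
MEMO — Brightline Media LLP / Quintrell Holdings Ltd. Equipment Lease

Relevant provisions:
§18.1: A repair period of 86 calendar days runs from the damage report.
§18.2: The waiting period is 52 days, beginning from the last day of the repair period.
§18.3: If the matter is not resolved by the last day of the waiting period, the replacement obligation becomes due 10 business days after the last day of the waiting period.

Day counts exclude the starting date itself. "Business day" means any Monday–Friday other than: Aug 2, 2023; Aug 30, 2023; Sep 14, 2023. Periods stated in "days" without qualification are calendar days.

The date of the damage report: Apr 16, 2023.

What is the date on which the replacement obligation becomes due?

Sep 18, 2023

The last day of the repair period: Apr 16, 2023 + 86 days = Jul 11, 2023.
The last day of the waiting period: 52 calendar days after Jul 11, 2023 is Sep 1, 2023.
From Friday, Sep 1, 2023, 10 business days (Sep 4, Sep 5, Sep 6, Sep 7, Sep 8, Sep 11, Sep 12, Sep 13, Sep 15, Sep 18, skipping weekends and the listed holiday on Sep 14) brings us to Monday, Sep 18, 2023, which is the date on which the replacement obligation becomes due.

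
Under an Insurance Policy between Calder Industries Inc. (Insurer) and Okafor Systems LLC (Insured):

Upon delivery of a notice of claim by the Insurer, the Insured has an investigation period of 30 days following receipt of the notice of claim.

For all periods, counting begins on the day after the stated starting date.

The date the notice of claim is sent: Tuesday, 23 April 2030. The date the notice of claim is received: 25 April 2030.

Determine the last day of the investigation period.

25 May 2030

The last day of the investigation period: 30 calendar days after 25 April 2030 is 25 May 2030.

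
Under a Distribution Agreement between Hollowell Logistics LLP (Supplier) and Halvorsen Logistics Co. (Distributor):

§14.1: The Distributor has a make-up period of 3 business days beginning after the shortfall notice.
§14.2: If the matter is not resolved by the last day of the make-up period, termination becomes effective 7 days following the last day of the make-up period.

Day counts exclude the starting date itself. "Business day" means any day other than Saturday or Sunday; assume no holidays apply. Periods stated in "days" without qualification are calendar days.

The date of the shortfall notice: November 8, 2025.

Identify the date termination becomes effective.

November 19, 2025

The last day of the make-up period: counting 3 business days from Saturday, November 8, 2025 (Nov 10, Nov 11, Nov 12, skipping weekends) reaches Wednesday, November 12, 2025.
The date termination becomes effective: November 12, 2025 + 7 days = November 19, 2025.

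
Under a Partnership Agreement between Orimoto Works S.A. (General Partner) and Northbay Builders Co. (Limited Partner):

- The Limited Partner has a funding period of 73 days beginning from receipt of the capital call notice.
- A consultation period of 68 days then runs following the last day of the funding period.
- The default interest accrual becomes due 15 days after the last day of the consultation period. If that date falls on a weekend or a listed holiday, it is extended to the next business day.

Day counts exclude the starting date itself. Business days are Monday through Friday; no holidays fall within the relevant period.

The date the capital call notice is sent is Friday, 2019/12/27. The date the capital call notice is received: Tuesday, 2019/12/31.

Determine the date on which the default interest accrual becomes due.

2020/06/04

The last day of the funding period: 73 calendar days after 2019/12/31 is 2020/03/13.
The last day of the consultation period: 68 calendar days after 2020/03/13 is 2020/05/20.
The date on which the default interest accrual becomes due: 15 calendar days after 2020/05/20 is 2020/06/04. 2020/06/04 is a Thursday, so no roll-forward applies.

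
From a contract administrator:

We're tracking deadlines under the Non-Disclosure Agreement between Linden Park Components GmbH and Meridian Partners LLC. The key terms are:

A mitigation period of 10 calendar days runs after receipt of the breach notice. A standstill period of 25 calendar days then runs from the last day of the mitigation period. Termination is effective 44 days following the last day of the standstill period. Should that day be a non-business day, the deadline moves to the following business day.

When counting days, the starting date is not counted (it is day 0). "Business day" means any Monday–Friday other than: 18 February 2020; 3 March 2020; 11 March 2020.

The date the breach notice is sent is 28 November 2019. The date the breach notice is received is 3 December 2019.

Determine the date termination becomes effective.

The last day of the mitigation period: 10 calendar days after 3 December 2019 is 13 December 2019.
Adding 25 calendar days to 13 December 2019 gives 7 January 2020, which is the last day of the standstill period.
The date termination becomes effective: 44 calendar days after 7 January 2020 is 20 February 2020. 20 February 2020 is a Thursday and is not a listed holiday, so no roll-forward applies.

20 February 2020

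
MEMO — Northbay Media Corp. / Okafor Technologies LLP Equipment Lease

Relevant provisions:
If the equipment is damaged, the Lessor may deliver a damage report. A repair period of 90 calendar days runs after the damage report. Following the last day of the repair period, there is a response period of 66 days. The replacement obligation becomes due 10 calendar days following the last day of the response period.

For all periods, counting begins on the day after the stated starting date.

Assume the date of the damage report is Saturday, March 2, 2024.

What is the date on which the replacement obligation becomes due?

August 15, 2024

Adding 90 calendar days to March 2, 2024 gives May 31, 2024, which is the last day of the repair period.
Adding 66 calendar days to May 31, 2024 gives August 5, 2024, which is the last day of the response period.
Adding 10 calendar days to August 5, 2024 gives August 15, 2024, which is the date on which the replacement obligation becomes due.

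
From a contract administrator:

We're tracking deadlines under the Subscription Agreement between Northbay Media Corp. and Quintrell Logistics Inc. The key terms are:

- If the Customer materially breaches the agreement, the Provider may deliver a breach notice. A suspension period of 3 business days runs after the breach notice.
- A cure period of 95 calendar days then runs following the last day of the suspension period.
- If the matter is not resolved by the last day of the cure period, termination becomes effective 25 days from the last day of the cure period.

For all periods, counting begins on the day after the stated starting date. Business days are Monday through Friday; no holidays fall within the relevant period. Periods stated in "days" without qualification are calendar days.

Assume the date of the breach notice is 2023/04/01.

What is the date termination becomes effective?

From Saturday, 2023/04/01, 3 business days (Apr 3, Apr 4, Apr 5, skipping weekends) brings us to Wednesday, 2023/04/05, which is the last day of the suspension period.
The last day of the cure period: 2023/04/05 + 95 days = 2023/07/09.
Adding 25 calendar days to 2023/07/09 gives 2023/08/03, which is the date termination becomes effective.

2023/08/03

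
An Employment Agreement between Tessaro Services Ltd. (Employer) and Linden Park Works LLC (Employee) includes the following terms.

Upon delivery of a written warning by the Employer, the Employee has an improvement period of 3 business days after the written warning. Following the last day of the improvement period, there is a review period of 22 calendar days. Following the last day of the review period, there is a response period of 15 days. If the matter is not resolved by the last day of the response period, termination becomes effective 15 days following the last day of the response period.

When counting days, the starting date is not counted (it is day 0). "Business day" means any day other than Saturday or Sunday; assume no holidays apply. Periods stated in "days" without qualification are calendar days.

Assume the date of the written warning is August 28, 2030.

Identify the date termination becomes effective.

The last day of the improvement period: counting 3 business days from Wednesday, August 28, 2030 (Aug 29, Aug 30, Sep 2, skipping weekends) reaches Monday, September 2, 2030.
The last day of the review period: September 2, 2030 + 22 days = September 24, 2030.
Adding 15 calendar days to September 24, 2030 gives October 9, 2030, which is the last day of the response period.
The date termination becomes effective: 15 calendar days after October 9, 2030 is October 24, 2030.

October 24, 2030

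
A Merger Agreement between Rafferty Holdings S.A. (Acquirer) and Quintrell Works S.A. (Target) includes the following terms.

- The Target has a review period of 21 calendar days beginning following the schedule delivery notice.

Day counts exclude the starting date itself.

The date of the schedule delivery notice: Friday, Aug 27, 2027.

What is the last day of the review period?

Sep 17, 2027

The last day of the review period: 21 calendar days after Aug 27, 2027 is Sep 17, 2027.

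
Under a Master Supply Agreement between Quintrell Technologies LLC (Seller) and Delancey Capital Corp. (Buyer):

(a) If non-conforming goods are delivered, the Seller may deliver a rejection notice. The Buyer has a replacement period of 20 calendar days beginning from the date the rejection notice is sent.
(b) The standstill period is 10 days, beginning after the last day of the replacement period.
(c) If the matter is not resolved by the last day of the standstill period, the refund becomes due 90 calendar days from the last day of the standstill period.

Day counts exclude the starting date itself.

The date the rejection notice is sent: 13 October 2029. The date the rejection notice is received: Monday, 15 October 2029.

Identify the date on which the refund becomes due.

The last day of the replacement period: 13 October 2029 + 20 days = 2 November 2029.
The last day of the standstill period: 10 calendar days after 2 November 2029 is 12 November 2029.
Adding 90 calendar days to 12 November 2029 gives 10 February 2030, which is the date on which the refund becomes due.

10 February 2030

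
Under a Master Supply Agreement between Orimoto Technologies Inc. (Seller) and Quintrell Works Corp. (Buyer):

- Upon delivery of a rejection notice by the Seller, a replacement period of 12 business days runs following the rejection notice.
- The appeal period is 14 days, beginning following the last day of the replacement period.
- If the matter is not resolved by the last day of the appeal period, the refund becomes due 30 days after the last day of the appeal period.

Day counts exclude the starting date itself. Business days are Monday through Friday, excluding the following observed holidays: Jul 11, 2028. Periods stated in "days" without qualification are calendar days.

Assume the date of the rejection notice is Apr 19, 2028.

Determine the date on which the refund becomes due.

Jun 18, 2028

From Wednesday, Apr 19, 2028, 12 business days (Apr 20, Apr 21, Apr 24, Apr 25, …, May 3, May 4, May 5, skipping weekends) brings us to Friday, May 5, 2028, which is the last day of the replacement period.
The last day of the appeal period: 14 calendar days after May 5, 2028 is May 19, 2028.
The date on which the refund becomes due: May 19, 2028 + 30 days = Jun 18, 2028.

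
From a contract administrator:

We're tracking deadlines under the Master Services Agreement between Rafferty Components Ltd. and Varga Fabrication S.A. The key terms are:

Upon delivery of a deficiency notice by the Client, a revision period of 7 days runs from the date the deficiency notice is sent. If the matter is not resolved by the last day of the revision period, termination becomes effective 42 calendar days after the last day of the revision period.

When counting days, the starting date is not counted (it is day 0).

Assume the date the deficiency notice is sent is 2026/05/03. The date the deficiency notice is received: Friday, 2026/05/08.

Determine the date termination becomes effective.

The last day of the revision period: 7 calendar days after 2026/05/03 is 2026/05/10.
The date termination becomes effective: 2026/05/10 + 42 days = 2026/06/21.

2026/06/21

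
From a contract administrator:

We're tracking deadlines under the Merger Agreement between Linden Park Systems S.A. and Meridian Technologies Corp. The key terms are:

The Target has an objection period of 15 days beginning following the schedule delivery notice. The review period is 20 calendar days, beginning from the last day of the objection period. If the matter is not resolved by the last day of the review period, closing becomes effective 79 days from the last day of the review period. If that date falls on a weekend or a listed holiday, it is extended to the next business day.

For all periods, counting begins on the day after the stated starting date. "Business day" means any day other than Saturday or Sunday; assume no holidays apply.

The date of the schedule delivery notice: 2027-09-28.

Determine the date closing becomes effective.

2028-01-20

The last day of the objection period: 15 calendar days after 2027-09-28 is 2027-10-13.
Adding 20 calendar days to 2027-10-13 gives 2027-11-02, which is the last day of the review period.
The date closing becomes effective: 2027-11-02 + 79 days = 2028-01-20. 2028-01-20 is a Thursday, so no roll-forward applies.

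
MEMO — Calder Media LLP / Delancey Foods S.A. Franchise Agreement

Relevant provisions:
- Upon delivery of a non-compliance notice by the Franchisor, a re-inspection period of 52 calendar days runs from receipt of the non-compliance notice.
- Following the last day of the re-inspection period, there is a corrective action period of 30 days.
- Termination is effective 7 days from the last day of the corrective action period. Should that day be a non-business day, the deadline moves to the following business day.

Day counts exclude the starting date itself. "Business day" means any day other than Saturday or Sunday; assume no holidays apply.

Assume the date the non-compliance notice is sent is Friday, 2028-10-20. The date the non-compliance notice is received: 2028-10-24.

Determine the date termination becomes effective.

2029-01-22

Adding 52 calendar days to 2028-10-24 gives 2028-12-15, which is the last day of the re-inspection period.
The last day of the corrective action period: 30 calendar days after 2028-12-15 is 2029-01-14.
The date termination becomes effective: 2029-01-14 + 7 days = 2029-01-21. That falls on a Sunday, so it rolls to the next business day, Monday, 2029-01-22.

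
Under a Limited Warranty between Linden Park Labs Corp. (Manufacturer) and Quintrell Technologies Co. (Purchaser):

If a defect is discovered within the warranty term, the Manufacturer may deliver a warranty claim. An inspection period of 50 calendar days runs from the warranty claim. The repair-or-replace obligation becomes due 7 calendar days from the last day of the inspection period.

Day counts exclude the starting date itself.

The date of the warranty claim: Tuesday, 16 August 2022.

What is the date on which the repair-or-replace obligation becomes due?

12 October 2022

The last day of the inspection period: 50 calendar days after 16 August 2022 is 5 October 2022.
Adding 7 calendar days to 5 October 2022 gives 12 October 2022, which is the date on which the repair-or-replace obligation becomes due.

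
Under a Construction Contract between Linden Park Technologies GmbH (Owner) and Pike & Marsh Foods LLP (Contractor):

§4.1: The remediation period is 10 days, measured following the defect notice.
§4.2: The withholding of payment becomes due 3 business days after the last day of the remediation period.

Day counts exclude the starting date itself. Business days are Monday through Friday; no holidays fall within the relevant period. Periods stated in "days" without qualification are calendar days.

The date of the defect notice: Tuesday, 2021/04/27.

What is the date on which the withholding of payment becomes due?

2021/05/12

Adding 10 calendar days to 2021/04/27 gives 2021/05/07, which is the last day of the remediation period.
From Friday, 2021/05/07, 3 business days (May 10, May 11, May 12, skipping weekends) brings us to Wednesday, 2021/05/12, which is the date on which the withholding of payment becomes due.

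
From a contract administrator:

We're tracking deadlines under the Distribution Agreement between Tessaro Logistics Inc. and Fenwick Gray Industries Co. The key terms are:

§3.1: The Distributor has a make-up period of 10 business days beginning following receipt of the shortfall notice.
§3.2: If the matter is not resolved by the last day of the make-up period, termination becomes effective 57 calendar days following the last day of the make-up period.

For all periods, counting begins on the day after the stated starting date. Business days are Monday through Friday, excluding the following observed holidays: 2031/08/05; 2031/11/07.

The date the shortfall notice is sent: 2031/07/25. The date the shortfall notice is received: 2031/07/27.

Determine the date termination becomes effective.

2031/10/07

The last day of the make-up period: counting 10 business days from Sunday, 2031/07/27 (Jul 28, Jul 29, Jul 30, Jul 31, Aug 1, Aug 4, Aug 6, Aug 7, Aug 8, Aug 11, skipping weekends and the listed holiday on Aug 5) reaches Monday, 2031/08/11.
The date termination becomes effective: 2031/08/11 + 57 days = 2031/10/07.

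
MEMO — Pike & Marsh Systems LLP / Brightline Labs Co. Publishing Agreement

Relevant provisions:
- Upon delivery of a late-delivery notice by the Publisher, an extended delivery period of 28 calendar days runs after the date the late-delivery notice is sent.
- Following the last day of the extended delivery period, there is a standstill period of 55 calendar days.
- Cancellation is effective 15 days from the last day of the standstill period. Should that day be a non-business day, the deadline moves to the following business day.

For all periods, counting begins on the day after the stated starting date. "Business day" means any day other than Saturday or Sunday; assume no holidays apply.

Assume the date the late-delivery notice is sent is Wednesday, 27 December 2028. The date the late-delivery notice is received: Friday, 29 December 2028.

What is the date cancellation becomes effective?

4 April 2029

The last day of the extended delivery period: 28 calendar days after 27 December 2028 is 24 January 2029.
Adding 55 calendar days to 24 January 2029 gives 20 March 2029, which is the last day of the standstill period.
The date cancellation becomes effective: 15 calendar days after 20 March 2029 is 4 April 2029. 4 April 2029 is a Wednesday, so no roll-forward applies.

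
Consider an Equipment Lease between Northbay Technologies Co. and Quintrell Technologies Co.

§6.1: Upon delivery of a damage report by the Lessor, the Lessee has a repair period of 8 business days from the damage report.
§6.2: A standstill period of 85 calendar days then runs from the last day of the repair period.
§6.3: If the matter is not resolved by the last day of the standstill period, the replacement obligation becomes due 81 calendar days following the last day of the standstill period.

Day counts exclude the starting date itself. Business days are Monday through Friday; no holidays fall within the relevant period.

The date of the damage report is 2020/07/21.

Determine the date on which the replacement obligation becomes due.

The last day of the repair period: 8 business days after Tuesday, 2020/07/21, skipping weekends — Jul 22, Jul 23, Jul 24, Jul 27, Jul 28, Jul 29, Jul 30, Jul 31 — lands on Friday, 2020/07/31.
The last day of the standstill period: 2020/07/31 + 85 days = 2020/10/24.
The date on which the replacement obligation becomes due: 81 calendar days after 2020/10/24 is 2021/01/13.

2021/01/13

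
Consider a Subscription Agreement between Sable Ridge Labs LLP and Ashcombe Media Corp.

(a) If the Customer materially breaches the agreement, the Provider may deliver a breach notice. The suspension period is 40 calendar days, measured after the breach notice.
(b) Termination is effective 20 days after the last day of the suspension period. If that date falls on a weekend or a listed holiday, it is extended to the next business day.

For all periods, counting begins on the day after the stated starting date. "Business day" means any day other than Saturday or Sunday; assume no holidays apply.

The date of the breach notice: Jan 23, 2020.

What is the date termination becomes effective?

Mar 23, 2020

Adding 40 calendar days to Jan 23, 2020 gives Mar 3, 2020, which is the last day of the suspension period.
The date termination becomes effective: 20 calendar days after Mar 3, 2020 is Mar 23, 2020. Mar 23, 2020 is a Monday, so no roll-forward applies.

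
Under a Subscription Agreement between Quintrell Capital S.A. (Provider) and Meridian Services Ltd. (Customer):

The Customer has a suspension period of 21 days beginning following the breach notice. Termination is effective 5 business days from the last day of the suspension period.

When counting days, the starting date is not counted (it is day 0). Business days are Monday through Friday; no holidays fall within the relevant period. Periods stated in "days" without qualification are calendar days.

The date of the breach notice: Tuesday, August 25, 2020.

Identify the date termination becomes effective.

September 22, 2020

Adding 21 calendar days to August 25, 2020 gives September 15, 2020, which is the last day of the suspension period.
From Tuesday, September 15, 2020, 5 business days (Sep 16, Sep 17, Sep 18, Sep 21, Sep 22, skipping weekends) brings us to Tuesday, September 22, 2020, which is the date termination becomes effective.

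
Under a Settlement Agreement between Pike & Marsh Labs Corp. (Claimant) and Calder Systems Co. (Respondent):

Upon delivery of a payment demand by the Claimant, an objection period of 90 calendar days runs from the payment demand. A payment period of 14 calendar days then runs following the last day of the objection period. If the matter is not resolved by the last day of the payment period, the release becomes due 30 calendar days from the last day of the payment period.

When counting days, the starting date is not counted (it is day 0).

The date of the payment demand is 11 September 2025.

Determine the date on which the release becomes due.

23 January 2026

Adding 90 calendar days to 11 September 2025 gives 10 December 2025, which is the last day of the objection period.
The last day of the payment period: 10 December 2025 + 14 days = 24 December 2025.
Adding 30 calendar days to 24 December 2025 gives 23 January 2026, which is the date on which the release becomes due.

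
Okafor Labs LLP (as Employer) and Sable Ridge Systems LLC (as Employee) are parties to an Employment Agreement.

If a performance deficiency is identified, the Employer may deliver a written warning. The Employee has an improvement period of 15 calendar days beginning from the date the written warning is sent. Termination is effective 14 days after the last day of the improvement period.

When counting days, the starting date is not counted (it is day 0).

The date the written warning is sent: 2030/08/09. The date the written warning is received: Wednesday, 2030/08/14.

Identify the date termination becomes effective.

The last day of the improvement period: 15 calendar days after 2030/08/09 is 2030/08/24.
The date termination becomes effective: 14 calendar days after 2030/08/24 is 2030/09/07.

2030/09/07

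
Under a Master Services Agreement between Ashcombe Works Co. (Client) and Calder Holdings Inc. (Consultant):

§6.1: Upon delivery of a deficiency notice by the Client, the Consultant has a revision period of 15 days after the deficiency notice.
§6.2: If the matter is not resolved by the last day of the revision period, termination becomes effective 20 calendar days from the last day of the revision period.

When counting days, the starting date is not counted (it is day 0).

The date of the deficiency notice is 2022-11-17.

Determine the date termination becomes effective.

2022-12-22

Adding 15 calendar days to 2022-11-17 gives 2022-12-02, which is the last day of the revision period.
Adding 20 calendar days to 2022-12-02 gives 2022-12-22, which is the date termination becomes effective.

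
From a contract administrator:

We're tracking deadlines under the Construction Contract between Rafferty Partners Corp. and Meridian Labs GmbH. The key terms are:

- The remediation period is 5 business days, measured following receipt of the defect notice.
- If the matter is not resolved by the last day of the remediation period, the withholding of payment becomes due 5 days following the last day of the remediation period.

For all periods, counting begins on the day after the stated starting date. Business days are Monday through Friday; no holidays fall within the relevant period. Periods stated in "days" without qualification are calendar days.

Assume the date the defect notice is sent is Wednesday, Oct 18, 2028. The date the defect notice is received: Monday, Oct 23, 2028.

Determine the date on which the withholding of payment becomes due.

Nov 4, 2028

The last day of the remediation period: 5 business days after Monday, Oct 23, 2028, skipping weekends — Oct 24, Oct 25, Oct 26, Oct 27, Oct 30 — lands on Monday, Oct 30, 2028.
Adding 5 calendar days to Oct 30, 2028 gives Nov 4, 2028, which is the date on which the withholding of payment becomes due.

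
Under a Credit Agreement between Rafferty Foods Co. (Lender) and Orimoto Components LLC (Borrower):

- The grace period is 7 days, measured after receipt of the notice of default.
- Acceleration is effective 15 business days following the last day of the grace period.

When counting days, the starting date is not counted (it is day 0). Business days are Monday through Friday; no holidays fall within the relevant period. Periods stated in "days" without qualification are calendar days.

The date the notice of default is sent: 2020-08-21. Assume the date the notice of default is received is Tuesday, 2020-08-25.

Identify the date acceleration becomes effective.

The last day of the grace period: 2020-08-25 + 7 days = 2020-09-01.
From Tuesday, 2020-09-01, 15 business days (Sep 2, Sep 3, Sep 4, Sep 7, …, Sep 18, Sep 21, Sep 22, skipping weekends) brings us to Tuesday, 2020-09-22, which is the date acceleration becomes effective.

2020-09-22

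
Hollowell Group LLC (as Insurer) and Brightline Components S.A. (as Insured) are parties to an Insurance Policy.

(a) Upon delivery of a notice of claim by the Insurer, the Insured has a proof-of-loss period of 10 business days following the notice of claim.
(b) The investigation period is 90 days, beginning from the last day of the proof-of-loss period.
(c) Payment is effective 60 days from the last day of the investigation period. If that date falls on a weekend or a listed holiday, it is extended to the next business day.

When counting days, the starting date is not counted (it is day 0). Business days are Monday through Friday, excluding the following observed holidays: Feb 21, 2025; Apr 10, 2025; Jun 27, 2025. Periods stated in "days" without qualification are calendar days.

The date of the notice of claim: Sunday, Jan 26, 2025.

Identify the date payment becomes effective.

The last day of the proof-of-loss period: counting 10 business days from Sunday, Jan 26, 2025 (Jan 27, Jan 28, Jan 29, Jan 30, Jan 31, Feb 3, Feb 4, Feb 5, Feb 6, Feb 7, skipping weekends) reaches Friday, Feb 7, 2025.
Adding 90 calendar days to Feb 7, 2025 gives May 8, 2025, which is the last day of the investigation period.
The date payment becomes effective: 60 calendar days after May 8, 2025 is Jul 7, 2025. Jul 7, 2025 is a Monday and is not a listed holiday, so no roll-forward applies.

Jul 7, 2025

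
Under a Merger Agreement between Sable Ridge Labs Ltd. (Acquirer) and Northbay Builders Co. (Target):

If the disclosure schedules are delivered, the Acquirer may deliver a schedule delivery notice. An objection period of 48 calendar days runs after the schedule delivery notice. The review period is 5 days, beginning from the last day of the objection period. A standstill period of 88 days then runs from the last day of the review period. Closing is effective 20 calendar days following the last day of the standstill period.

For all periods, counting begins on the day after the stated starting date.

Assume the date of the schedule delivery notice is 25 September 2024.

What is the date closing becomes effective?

5 March 2025

The last day of the objection period: 48 calendar days after 25 September 2024 is 12 November 2024.
The last day of the review period: 12 November 2024 + 5 days = 17 November 2024.
Adding 88 calendar days to 17 November 2024 gives 13 February 2025, which is the last day of the standstill period.
The date closing becomes effective: 20 calendar days after 13 February 2025 is 5 March 2025.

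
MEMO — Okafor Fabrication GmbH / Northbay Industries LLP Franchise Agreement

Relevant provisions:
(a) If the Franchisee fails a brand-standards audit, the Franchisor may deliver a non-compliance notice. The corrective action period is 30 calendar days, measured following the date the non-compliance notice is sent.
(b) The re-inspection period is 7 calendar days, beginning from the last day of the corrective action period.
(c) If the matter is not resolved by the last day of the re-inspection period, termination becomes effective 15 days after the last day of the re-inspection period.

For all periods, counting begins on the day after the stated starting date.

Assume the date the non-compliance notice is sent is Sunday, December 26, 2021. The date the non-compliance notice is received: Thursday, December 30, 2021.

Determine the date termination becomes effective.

February 16, 2022

The last day of the corrective action period: 30 calendar days after December 26, 2021 is January 25, 2022.
The last day of the re-inspection period: 7 calendar days after January 25, 2022 is February 1, 2022.
Adding 15 calendar days to February 1, 2022 gives February 16, 2022, which is the date termination becomes effective.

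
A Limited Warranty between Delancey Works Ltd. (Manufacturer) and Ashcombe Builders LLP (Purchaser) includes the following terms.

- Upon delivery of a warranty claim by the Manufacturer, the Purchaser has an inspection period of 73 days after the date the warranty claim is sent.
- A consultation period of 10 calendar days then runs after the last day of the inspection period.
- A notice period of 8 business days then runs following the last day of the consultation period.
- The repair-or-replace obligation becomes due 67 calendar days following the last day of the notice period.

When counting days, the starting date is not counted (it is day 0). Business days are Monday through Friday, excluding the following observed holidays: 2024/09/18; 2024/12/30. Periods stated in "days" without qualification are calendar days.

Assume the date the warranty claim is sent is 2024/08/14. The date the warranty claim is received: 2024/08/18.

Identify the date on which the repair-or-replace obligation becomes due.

2025/01/21

Adding 73 calendar days to 2024/08/14 gives 2024/10/26, which is the last day of the inspection period.
Adding 10 calendar days to 2024/10/26 gives 2024/11/05, which is the last day of the consultation period.
The last day of the notice period: counting 8 business days from Tuesday, 2024/11/05 (Nov 6, Nov 7, Nov 8, Nov 11, Nov 12, Nov 13, Nov 14, Nov 15, skipping weekends) reaches Friday, 2024/11/15.
Adding 67 calendar days to 2024/11/15 gives 2025/01/21, which is the date on which the repair-or-replace obligation becomes due.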